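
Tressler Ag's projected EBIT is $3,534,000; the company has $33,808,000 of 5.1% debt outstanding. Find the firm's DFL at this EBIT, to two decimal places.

1.95

Interest = $1,724,208.00.
DFL = EBIT ÷ (EBIT − I) = $3,534,000 ÷ ($3,534,000 − $1,724,208.00) = $3,534,000 ÷ $1,809,792.00 = 1.9527.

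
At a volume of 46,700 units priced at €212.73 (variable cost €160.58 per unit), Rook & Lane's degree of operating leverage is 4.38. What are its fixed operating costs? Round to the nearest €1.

€1,879,376

Total contribution margin = 46,700 × €52.15 = €2,435,405.00.
Since DOL = CM ÷ EBIT, EBIT = €2,435,405.00 ÷ 4.38 = €556,028.54.
And FC = contribution − EBIT = €2,435,405.00 − €556,028.54 = €1,879,376.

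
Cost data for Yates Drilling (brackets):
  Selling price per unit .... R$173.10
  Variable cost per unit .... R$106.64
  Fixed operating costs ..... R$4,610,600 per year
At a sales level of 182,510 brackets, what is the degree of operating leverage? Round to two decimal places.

1.61

Contribution at this volume is 182,510 × R$66.46 = R$12,129,614.60.
EBIT = R$12,129,614.60 − R$4,610,600 = R$7,519,014.60.
Degree of operating leverage = R$12,129,614.60 / R$7,519,014.60 = 1.6132.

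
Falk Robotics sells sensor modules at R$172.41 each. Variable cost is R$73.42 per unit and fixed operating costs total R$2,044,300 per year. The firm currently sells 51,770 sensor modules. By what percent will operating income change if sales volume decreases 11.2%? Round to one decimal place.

Contribution at this volume is 51,770 × R$98.99 = R$5,124,712.30.
Subtracting fixed costs: EBIT = R$5,124,712.30 − R$2,044,300 = R$3,080,412.30.
So DOL = total CM / EBIT = R$5,124,712.30 / R$3,080,412.30 = 1.6636.
Operating income changes by 1.6636 × -11.2% = -18.6%.

-18.6%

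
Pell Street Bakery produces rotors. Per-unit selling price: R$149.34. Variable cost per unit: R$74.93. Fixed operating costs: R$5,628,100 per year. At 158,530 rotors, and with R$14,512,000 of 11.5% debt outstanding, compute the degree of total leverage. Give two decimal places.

2.62

At 158,530 units, contribution = 158,530 × R$74.41 = R$11,796,217.30.
Subtracting fixed costs: EBIT = R$11,796,217.30 − R$5,628,100 = R$6,168,117.30. Interest = R$1,668,880.00.
DOL = R$11,796,217.30 ÷ R$6,168,117.30 = 1.9125; DFL = R$6,168,117.30 ÷ R$4,499,237.30 = 1.3709.
Combined leverage = 1.9125 × 1.3709 = 2.6218.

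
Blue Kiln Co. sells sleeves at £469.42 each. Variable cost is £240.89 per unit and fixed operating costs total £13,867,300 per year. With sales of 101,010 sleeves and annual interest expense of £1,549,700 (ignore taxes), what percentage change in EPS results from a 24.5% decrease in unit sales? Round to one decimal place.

At 101,010 units, contribution = 101,010 × £228.53 = £23,083,815.30.
Subtracting fixed costs: EBIT = £23,083,815.30 − £13,867,300 = £9,216,515.30.
Interest = £1,549,700.00, so EBIT − I = £7,666,815.30.
Degree of combined leverage = contribution ÷ (EBIT − I) = £23,083,815.30 ÷ £7,666,815.30 = 3.0109.
%ΔEPS = DCL × %ΔSales = 3.0109 × -24.5% = -73.8%.

-73.8%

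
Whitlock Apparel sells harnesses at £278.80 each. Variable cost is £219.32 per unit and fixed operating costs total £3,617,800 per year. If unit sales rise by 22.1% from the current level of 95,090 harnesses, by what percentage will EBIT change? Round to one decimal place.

Contribution at this volume is 95,090 × £59.48 = £5,655,953.20.
Operating income = contribution − fixed costs = £5,655,953.20 − £3,617,800 = £2,038,153.20.
Degree of operating leverage = £5,655,953.20 / £2,038,153.20 = 2.7750.
Operating income changes by 2.7750 × +22.1% = +61.3%.

+61.3%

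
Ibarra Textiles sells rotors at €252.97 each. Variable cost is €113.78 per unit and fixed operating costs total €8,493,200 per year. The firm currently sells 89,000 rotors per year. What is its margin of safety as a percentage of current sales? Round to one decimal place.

Each unit contributes €252.97 − €113.78 = €139.19. Break-even units = €8,493,200 ÷ €139.19 = 61,018.75; break-even revenue = 61,018.75 × €252.97 = €15,435,913.53.
Current sales = 89,000 × €252.97 = €22,514,330.00.
Margin of safety = (€22,514,330.00 − €15,435,913.53) ÷ €22,514,330.00 = 31.4%.

31.4%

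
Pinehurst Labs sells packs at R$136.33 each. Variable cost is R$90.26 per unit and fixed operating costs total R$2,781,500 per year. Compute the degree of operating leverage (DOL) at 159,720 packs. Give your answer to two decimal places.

At 159,720 units, contribution = 159,720 × R$46.07 = R$7,358,300.40.
Operating income = contribution − fixed costs = R$7,358,300.40 − R$2,781,500 = R$4,576,800.40.
Degree of operating leverage = R$7,358,300.40 / R$4,576,800.40 = 1.6077.

1.61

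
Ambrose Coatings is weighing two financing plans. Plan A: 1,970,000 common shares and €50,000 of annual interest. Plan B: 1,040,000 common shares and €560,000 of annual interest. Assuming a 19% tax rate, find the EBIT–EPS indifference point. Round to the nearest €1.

€1,130,323

Set EPS_A = EPS_B: (EBIT − €50,000)(1 − 0.19) ÷ 1,970,000 = (EBIT − €560,000)(1 − 0.19) ÷ 1,040,000.
The (1 − t) factor cancels: (EBIT − 50,000) × 1,040,000 = (EBIT − 560,000) × 1,970,000.
EBIT × (1,970,000 − 1,040,000) = 560,000 × 1,970,000 − 50,000 × 1,040,000 = 1,051,200,000,000, so EBIT = 1,051,200,000,000 ÷ 930,000 = 1,130,322.58.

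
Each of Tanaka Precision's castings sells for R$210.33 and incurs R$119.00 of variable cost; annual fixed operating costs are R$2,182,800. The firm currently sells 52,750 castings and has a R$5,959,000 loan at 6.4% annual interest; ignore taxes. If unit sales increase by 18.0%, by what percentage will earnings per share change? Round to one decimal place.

+38.5%

Total contribution margin = 52,750 × R$91.33 = R$4,817,657.50.
Operating income = contribution − fixed costs = R$4,817,657.50 − R$2,182,800 = R$2,634,857.50.
After interest of R$381,376.00, pre-tax earnings = R$2,253,481.50.
Degree of combined leverage = contribution ÷ (EBIT − I) = R$4,817,657.50 ÷ R$2,253,481.50 = 2.1379.
%ΔEPS = DCL × %ΔSales = 2.1379 × +18.0% = +38.5%.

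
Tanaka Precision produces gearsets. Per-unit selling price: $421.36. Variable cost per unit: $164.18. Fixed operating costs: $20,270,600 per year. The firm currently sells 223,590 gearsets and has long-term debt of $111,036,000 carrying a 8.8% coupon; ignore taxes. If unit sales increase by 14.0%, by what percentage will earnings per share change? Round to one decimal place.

At 223,590 units, contribution = 223,590 × $257.18 = $57,502,876.20.
Subtracting fixed costs: EBIT = $57,502,876.20 − $20,270,600 = $37,232,276.20.
After interest of $9,771,168.00, pre-tax earnings = $27,461,108.20.
Degree of combined leverage = contribution ÷ (EBIT − I) = $57,502,876.20 ÷ $27,461,108.20 = 2.0940.
%ΔEPS = DCL × %ΔSales = 2.0940 × +14.0% = +29.3%.

+29.3%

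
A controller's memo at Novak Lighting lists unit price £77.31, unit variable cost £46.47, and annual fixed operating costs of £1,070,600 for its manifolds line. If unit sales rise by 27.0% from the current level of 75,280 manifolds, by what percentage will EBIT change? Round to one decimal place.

+50.1%

Contribution at this volume is 75,280 × £30.84 = £2,321,635.20.
EBIT = £2,321,635.20 − £1,070,600 = £1,251,035.20.
DOL = contribution ÷ EBIT = £2,321,635.20 ÷ £1,251,035.20 = 1.8558.
%ΔEBIT = DOL × %ΔSales = 1.8558 × +27.0% = +50.1%.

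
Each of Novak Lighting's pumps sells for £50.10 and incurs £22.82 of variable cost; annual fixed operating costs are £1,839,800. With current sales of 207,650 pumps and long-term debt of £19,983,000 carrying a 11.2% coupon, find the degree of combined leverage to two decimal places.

Contribution at this volume is 207,650 × £27.28 = £5,664,692.00.
Subtracting fixed costs: EBIT = £5,664,692.00 − £1,839,800 = £3,824,892.00. Interest = £2,238,096.00, so EBIT − I = £1,586,796.00.
Degree of total leverage = total CM / (EBIT − interest) = £5,664,692.00 / £1,586,796.00 = 3.5699.

3.57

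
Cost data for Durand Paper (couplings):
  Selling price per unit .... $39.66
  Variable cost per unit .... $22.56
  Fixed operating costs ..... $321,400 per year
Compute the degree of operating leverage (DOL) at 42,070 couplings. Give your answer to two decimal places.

Total contribution margin = 42,070 × $17.10 = $719,397.00.
Subtracting fixed costs: EBIT = $719,397.00 − $321,400 = $397,997.00.
DOL = contribution ÷ EBIT = $719,397.00 ÷ $397,997.00 = 1.8075.

1.81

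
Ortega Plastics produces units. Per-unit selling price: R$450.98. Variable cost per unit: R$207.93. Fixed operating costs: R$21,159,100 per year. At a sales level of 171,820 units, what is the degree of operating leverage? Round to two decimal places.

2.03

At 171,820 units, contribution = 171,820 × R$243.05 = R$41,760,851.00.
EBIT = R$41,760,851.00 − R$21,159,100 = R$20,601,751.00.
So DOL = total CM / EBIT = R$41,760,851.00 / R$20,601,751.00 = 2.0271.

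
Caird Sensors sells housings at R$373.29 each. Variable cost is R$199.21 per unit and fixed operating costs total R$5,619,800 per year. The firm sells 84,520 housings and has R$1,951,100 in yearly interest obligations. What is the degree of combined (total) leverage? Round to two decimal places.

Total contribution margin = 84,520 × R$174.08 = R$14,713,241.60.
EBIT = R$14,713,241.60 − R$5,619,800 = R$9,093,441.60. Interest = R$1,951,100.00.
DOL = R$14,713,241.60 ÷ R$9,093,441.60 = 1.6180; DFL = R$9,093,441.60 ÷ R$7,142,341.60 = 1.2732.
Combined leverage = 1.6180 × 1.2732 = 2.0600.

2.06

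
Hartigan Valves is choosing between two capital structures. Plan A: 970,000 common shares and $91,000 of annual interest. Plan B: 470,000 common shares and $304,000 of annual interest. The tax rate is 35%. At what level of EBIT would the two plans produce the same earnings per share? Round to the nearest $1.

At indifference, (EBIT − 91,000)(1 − t)/970,000 = (EBIT − 304,000)(1 − t)/470,000.
The (1 − t) factor cancels: (EBIT − 91,000) × 470,000 = (EBIT − 304,000) × 970,000.
EBIT × (970,000 − 470,000) = 304,000 × 970,000 − 91,000 × 470,000 = 252,110,000,000, so EBIT = 252,110,000,000 ÷ 500,000 = 504,220.00.

$504,220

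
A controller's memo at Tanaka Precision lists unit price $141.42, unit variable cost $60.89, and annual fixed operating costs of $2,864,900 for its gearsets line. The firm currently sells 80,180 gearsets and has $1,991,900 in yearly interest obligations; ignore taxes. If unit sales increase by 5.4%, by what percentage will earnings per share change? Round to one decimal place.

Total contribution margin = 80,180 × $80.53 = $6,456,895.40.
Subtracting fixed costs: EBIT = $6,456,895.40 − $2,864,900 = $3,591,995.40.
Interest = $1,991,900.00, so EBIT − I = $1,600,095.40.
DCL = total CM / (EBIT − I) = $6,456,895.40 / $1,600,095.40 = 4.0353.
%ΔEPS = DCL × %ΔSales = 4.0353 × +5.4% = +21.8%.

+21.8%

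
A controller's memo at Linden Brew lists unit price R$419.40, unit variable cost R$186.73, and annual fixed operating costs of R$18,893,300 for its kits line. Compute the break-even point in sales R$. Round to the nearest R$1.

R$34,056,174

Contribution margin per unit = R$419.40 − R$186.73 = R$232.67, a CM ratio of R$232.67 ÷ R$419.40 = 0.5548.
Break-even revenue = fixed costs × price ÷ CM = R$18,893,300 × R$419.40 ÷ R$232.67 = R$34,056,174.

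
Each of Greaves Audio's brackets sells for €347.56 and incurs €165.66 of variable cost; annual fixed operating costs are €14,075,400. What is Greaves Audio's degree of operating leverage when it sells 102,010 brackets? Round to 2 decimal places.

4.14

Total contribution margin = 102,010 × €181.90 = €18,555,619.00.
Subtracting fixed costs: EBIT = €18,555,619.00 − €14,075,400 = €4,480,219.00.
So DOL = total CM / EBIT = €18,555,619.00 / €4,480,219.00 = 4.1417.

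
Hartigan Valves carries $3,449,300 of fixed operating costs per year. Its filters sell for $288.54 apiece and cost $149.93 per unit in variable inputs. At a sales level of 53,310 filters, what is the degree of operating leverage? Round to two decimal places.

Contribution at this volume is 53,310 × $138.61 = $7,389,299.10.
EBIT = $7,389,299.10 − $3,449,300 = $3,939,999.10.
Degree of operating leverage = $7,389,299.10 / $3,939,999.10 = 1.8755.

1.88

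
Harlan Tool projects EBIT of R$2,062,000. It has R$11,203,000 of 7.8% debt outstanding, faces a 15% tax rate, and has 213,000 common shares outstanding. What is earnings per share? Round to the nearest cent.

R$4.74

Interest = R$873,834.00, so EBT = R$2,062,000 − R$873,834.00 = R$1,188,166.00.
Net income = R$1,188,166.00 × (1 − 0.15) = R$1,009,941.10.
EPS = R$1,009,941.10 ÷ 213,000 = R$4.74.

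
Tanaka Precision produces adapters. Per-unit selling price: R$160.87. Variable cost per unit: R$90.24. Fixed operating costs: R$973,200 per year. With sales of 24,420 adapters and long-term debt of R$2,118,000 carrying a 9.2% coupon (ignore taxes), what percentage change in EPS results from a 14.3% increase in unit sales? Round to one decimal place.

Total contribution margin = 24,420 × R$70.63 = R$1,724,784.60.
Subtracting fixed costs: EBIT = R$1,724,784.60 − R$973,200 = R$751,584.60.
Interest = R$194,856.00, so EBIT − I = R$556,728.60.
Degree of combined leverage = contribution ÷ (EBIT − I) = R$1,724,784.60 ÷ R$556,728.60 = 3.0981.
%ΔEPS = DCL × %ΔSales = 3.0981 × +14.3% = +44.3%.

+44.3%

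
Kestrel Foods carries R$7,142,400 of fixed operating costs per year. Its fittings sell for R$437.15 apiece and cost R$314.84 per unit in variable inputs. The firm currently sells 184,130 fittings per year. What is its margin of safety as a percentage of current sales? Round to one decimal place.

68.3%

Each unit contributes R$437.15 − R$314.84 = R$122.31. Break-even units = R$7,142,400 ÷ R$122.31 = 58,395.88; break-even revenue = 58,395.88 × R$437.15 = R$25,527,758.65.
Current sales = 184,130 × R$437.15 = R$80,492,429.50.
Margin of safety = (R$80,492,429.50 − R$25,527,758.65) ÷ R$80,492,429.50 = 68.3%.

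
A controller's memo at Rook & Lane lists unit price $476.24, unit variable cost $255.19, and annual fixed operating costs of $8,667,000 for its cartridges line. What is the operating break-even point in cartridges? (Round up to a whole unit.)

Contribution margin per unit = $476.24 − $255.19 = $221.05.
Break-even Q = $8,667,000 / $221.05 = 39,208.32 → 39,209 cartridges.

39,209 cartridges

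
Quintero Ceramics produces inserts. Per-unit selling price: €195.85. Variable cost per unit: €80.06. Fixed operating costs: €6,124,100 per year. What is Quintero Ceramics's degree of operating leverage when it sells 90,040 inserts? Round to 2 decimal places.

2.42

Contribution at this volume is 90,040 × €115.79 = €10,425,731.60.
EBIT = €10,425,731.60 − €6,124,100 = €4,301,631.60.
DOL = contribution ÷ EBIT = €10,425,731.60 ÷ €4,301,631.60 = 2.4237.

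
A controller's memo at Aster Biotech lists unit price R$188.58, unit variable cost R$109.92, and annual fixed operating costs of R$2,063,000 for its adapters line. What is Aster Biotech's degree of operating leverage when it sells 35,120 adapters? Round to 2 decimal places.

Total contribution margin = 35,120 × R$78.66 = R$2,762,539.20.
Operating income = contribution − fixed costs = R$2,762,539.20 − R$2,063,000 = R$699,539.20.
So DOL = total CM / EBIT = R$2,762,539.20 / R$699,539.20 = 3.9491.

3.95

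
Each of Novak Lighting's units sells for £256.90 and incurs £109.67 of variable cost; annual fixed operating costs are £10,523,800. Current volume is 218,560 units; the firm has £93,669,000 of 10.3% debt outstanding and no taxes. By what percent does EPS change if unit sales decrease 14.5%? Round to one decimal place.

-38.9%

Contribution at this volume is 218,560 × £147.23 = £32,178,588.80.
EBIT = £32,178,588.80 − £10,523,800 = £21,654,788.80.
After interest of £9,647,907.00, pre-tax earnings = £12,006,881.80.
DCL = total CM / (EBIT − I) = £32,178,588.80 / £12,006,881.80 = 2.6800.
EPS therefore changes by 2.6800 × (-14.5%) = -38.9%.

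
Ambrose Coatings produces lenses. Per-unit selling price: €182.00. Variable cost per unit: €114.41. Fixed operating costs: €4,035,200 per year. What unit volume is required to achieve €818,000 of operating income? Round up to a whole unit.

71,804 lenses

Each unit contributes €182.00 − €114.41 = €67.59.
Required volume = (fixed costs + target profit) ÷ CM = (€4,035,200 + €818,000) ÷ €67.59 = 71,803.52, so 71,804 lenses.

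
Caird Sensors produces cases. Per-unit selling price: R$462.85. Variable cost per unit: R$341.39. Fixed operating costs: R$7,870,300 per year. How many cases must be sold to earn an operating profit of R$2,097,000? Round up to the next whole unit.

Each unit contributes R$462.85 − R$341.39 = R$121.46.
Units = (FC + target) / CM = (R$7,870,300 + R$2,097,000) / R$121.46 = 82,062.41, so 82,063 cases.

82,063 cases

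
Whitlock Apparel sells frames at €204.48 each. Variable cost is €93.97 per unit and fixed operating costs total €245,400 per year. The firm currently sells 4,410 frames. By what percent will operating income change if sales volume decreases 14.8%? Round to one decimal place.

Contribution at this volume is 4,410 × €110.51 = €487,349.10.
Operating income = contribution − fixed costs = €487,349.10 − €245,400 = €241,949.10.
Degree of operating leverage = €487,349.10 / €241,949.10 = 2.0143.
%ΔEBIT = DOL × %ΔSales = 2.0143 × -14.8% = -29.8%.

-29.8%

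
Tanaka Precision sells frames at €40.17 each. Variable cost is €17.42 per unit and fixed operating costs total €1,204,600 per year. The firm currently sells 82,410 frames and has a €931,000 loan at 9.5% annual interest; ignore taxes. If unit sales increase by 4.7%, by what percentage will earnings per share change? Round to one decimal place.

At 82,410 units, contribution = 82,410 × €22.75 = €1,874,827.50.
EBIT = €1,874,827.50 − €1,204,600 = €670,227.50.
Interest = €88,445.00, so EBIT − I = €581,782.50.
Degree of combined leverage = contribution ÷ (EBIT − I) = €1,874,827.50 ÷ €581,782.50 = 3.2226.
%ΔEPS = DCL × %ΔSales = 3.2226 × +4.7% = +15.1%.

+15.1%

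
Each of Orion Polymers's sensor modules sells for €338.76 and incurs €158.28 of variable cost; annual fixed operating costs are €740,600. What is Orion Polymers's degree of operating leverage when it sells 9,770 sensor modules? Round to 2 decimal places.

Total contribution margin = 9,770 × €180.48 = €1,763,289.60.
Operating income = contribution − fixed costs = €1,763,289.60 − €740,600 = €1,022,689.60.
DOL = contribution ÷ EBIT = €1,763,289.60 ÷ €1,022,689.60 = 1.7242.

1.72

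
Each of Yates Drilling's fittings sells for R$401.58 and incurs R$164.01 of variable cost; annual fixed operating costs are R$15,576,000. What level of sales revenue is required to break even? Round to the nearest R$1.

Contribution margin per unit = R$401.58 − R$164.01 = R$237.57, a CM ratio of R$237.57 ÷ R$401.58 = 0.5916.
Break-even revenue = fixed costs × price ÷ CM = R$15,576,000 × R$401.58 ÷ R$237.57 = R$26,329,124.

R$26,329,124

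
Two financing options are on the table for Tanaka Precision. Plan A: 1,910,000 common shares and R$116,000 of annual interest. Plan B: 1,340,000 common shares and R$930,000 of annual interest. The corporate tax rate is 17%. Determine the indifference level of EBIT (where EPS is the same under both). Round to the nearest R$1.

R$2,843,614

Set EPS_A = EPS_B: (EBIT − R$116,000)(1 − 0.17) ÷ 1,910,000 = (EBIT − R$930,000)(1 − 0.17) ÷ 1,340,000.
Cancelling (1 − t) and cross-multiplying: 1,340,000·(EBIT − 116,000) = 1,910,000·(EBIT − 930,000).
EBIT × (1,910,000 − 1,340,000) = 930,000 × 1,910,000 − 116,000 × 1,340,000 = 1,620,860,000,000, so EBIT = 1,620,860,000,000 ÷ 570,000 = 2,843,614.04.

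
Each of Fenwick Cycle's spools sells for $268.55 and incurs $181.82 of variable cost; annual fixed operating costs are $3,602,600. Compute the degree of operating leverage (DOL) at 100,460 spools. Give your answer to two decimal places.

Contribution at this volume is 100,460 × $86.73 = $8,712,895.80.
Subtracting fixed costs: EBIT = $8,712,895.80 − $3,602,600 = $5,110,295.80.
DOL = contribution ÷ EBIT = $8,712,895.80 ÷ $5,110,295.80 = 1.7050.

1.70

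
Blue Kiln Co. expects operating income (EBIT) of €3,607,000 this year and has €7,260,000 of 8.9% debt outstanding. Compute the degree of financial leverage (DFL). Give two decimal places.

1.22

Annual interest charges come to €646,140.00.
DFL = EBIT ÷ (EBIT − I) = €3,607,000 ÷ (€3,607,000 − €646,140.00) = €3,607,000 ÷ €2,960,860.00 = 1.2182.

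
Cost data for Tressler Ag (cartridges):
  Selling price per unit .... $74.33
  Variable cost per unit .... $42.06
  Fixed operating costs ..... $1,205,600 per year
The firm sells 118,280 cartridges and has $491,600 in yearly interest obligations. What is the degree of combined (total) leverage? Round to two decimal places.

Total contribution margin = 118,280 × $32.27 = $3,816,895.60.
Subtracting fixed costs: EBIT = $3,816,895.60 − $1,205,600 = $2,611,295.60. Interest = $491,600.00, so EBIT − I = $2,119,695.60.
DCL = contribution ÷ (EBIT − I) = $3,816,895.60 ÷ $2,119,695.60 = 1.8007.

1.80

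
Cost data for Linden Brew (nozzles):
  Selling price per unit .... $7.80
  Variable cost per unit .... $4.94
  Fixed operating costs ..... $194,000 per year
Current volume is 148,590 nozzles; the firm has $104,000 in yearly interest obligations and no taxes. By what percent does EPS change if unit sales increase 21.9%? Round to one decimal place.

+73.3%

Total contribution margin = 148,590 × $2.86 = $424,967.40.
Operating income = contribution − fixed costs = $424,967.40 − $194,000 = $230,967.40.
Interest = $104,000.00, so EBIT − I = $126,967.40.
DCL = total CM / (EBIT − I) = $424,967.40 / $126,967.40 = 3.3471.
EPS therefore changes by 3.3471 × (+21.9%) = +73.3%.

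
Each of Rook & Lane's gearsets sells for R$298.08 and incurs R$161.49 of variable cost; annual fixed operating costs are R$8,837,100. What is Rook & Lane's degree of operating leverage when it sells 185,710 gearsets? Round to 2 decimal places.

1.53

Contribution at this volume is 185,710 × R$136.59 = R$25,366,128.90.
Operating income = contribution − fixed costs = R$25,366,128.90 − R$8,837,100 = R$16,529,028.90.
DOL = contribution ÷ EBIT = R$25,366,128.90 ÷ R$16,529,028.90 = 1.5346.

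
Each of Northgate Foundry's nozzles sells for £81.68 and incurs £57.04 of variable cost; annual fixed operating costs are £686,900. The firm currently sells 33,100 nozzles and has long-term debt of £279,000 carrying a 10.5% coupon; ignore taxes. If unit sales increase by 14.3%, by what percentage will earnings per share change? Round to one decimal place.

+117.3%

At 33,100 units, contribution = 33,100 × £24.64 = £815,584.00.
Subtracting fixed costs: EBIT = £815,584.00 − £686,900 = £128,684.00.
Interest = £29,295.00, so EBIT − I = £99,389.00.
DCL = total CM / (EBIT − I) = £815,584.00 / £99,389.00 = 8.2060.
%ΔEPS = DCL × %ΔSales = 8.2060 × +14.3% = +117.3%.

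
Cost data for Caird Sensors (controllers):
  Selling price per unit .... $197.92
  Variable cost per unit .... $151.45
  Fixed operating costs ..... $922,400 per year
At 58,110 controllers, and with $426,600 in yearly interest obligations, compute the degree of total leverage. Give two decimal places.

2.00

Total contribution margin = 58,110 × $46.47 = $2,700,371.70.
Operating income = contribution − fixed costs = $2,700,371.70 − $922,400 = $1,777,971.70. Interest = $426,600.00.
DOL = $2,700,371.70 ÷ $1,777,971.70 = 1.5188; DFL = $1,777,971.70 ÷ $1,351,371.70 = 1.3157.
DCL = DOL × DFL = 1.5188 × 1.3157 = 1.9983.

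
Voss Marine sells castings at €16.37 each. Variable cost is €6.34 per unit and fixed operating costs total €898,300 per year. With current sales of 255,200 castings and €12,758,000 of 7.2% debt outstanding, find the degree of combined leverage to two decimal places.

Contribution at this volume is 255,200 × €10.03 = €2,559,656.00.
Operating income = contribution − fixed costs = €2,559,656.00 − €898,300 = €1,661,356.00. Interest = €918,576.00.
DOL = €2,559,656.00 ÷ €1,661,356.00 = 1.5407; DFL = €1,661,356.00 ÷ €742,780.00 = 2.2367.
Combined leverage = 1.5407 × 2.2367 = 3.4461.

3.45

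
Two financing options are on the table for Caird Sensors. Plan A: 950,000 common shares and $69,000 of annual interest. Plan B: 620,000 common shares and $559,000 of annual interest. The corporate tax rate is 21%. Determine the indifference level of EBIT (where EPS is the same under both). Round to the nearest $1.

$1,479,606

At indifference, (EBIT − 69,000)(1 − t)/950,000 = (EBIT − 559,000)(1 − t)/620,000.
Cancelling (1 − t) and cross-multiplying: 620,000·(EBIT − 69,000) = 950,000·(EBIT − 559,000).
Solving, EBIT = (559,000·950,000 − 69,000·620,000) / (950,000 − 620,000) = 488,270,000,000 / 330,000 = 1,479,606.06.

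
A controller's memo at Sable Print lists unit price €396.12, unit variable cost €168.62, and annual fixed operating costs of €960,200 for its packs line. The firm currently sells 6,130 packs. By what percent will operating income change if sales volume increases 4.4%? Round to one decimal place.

Contribution at this volume is 6,130 × €227.50 = €1,394,575.00.
EBIT = €1,394,575.00 − €960,200 = €434,375.00.
Degree of operating leverage = €1,394,575.00 / €434,375.00 = 3.2105.
%ΔEBIT = DOL × %ΔSales = 3.2105 × +4.4% = +14.1%.

+14.1%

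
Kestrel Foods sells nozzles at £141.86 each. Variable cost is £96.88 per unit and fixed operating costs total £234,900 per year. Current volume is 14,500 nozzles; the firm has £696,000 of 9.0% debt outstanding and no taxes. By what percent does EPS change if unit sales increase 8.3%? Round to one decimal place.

Contribution at this volume is 14,500 × £44.98 = £652,210.00.
EBIT = £652,210.00 − £234,900 = £417,310.00.
Interest = £62,640.00, so EBIT − I = £354,670.00.
DCL = total CM / (EBIT − I) = £652,210.00 / £354,670.00 = 1.8389.
%ΔEPS = DCL × %ΔSales = 1.8389 × +8.3% = +15.3%.

+15.3%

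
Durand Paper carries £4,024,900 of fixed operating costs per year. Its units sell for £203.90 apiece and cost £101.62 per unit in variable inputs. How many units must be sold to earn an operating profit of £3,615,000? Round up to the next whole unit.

Each unit contributes £203.90 − £101.62 = £102.28.
Need Q such that Q × £102.28 − £4,024,900 = £3,615,000, i.e. Q = £7,639,900 / £102.28 = 74,695.93 → 74,696.

74,696 units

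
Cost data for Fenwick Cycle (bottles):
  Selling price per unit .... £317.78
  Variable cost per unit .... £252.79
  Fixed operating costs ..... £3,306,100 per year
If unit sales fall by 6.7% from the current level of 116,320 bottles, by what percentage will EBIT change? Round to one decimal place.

Contribution at this volume is 116,320 × £64.99 = £7,559,636.80.
EBIT = £7,559,636.80 − £3,306,100 = £4,253,536.80.
Degree of operating leverage = £7,559,636.80 / £4,253,536.80 = 1.7773.
Operating income changes by 1.7773 × -6.7% = -11.9%.

-11.9%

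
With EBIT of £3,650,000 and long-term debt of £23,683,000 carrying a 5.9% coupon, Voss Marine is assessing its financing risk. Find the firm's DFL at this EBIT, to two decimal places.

1.62

Annual interest charges come to £1,397,297.00.
Degree of financial leverage = EBIT / (EBIT − interest) = £3,650,000 / £2,252,703.00 = 1.6203.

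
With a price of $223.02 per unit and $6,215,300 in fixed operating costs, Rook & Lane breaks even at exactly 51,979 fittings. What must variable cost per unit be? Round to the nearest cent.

At break-even, FC = Q × (P − VC), so P − VC = $6,215,300 ÷ 51,979 = $119.5733.
Hence VC = price − CM = $223.02 − $119.5733 = $103.45.

$103.45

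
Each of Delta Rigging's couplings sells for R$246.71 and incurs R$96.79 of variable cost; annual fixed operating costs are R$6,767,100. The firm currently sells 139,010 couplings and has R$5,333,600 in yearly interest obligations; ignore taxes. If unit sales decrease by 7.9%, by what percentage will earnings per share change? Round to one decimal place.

Contribution at this volume is 139,010 × R$149.92 = R$20,840,379.20.
EBIT = R$20,840,379.20 − R$6,767,100 = R$14,073,279.20.
After interest of R$5,333,600.00, pre-tax earnings = R$8,739,679.20.
Degree of combined leverage = contribution ÷ (EBIT − I) = R$20,840,379.20 ÷ R$8,739,679.20 = 2.3846.
%ΔEPS = DCL × %ΔSales = 2.3846 × -7.9% = -18.8%.

-18.8%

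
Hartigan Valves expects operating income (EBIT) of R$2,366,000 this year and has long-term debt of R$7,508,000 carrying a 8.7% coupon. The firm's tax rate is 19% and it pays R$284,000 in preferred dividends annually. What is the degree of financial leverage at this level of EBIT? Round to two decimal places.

Annual interest charges come to R$653,196.00.
Pre-tax preferred-dividend burden = R$284,000 ÷ (1 − 0.19) = R$350,617.28.
DFL = EBIT ÷ [EBIT − I − D_p/(1−t)] = R$2,366,000 ÷ [R$2,366,000 − R$653,196.00 − R$350,617.28] = R$2,366,000 ÷ R$1,362,186.72 = 1.7369.

1.74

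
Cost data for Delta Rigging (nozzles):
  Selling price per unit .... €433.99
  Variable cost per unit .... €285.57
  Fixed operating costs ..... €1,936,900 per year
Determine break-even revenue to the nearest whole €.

CM per unit = €433.99 − €285.57 = €148.42; CM ratio = €148.42 / €433.99 = 0.3420.
Break-even sales = FC ÷ CM ratio = €1,936,900 × €433.99 / €148.42 = €5,663,625.

€5,663,625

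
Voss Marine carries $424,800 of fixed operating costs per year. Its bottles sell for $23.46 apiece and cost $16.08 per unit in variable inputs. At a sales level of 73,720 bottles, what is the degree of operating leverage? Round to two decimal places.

Contribution at this volume is 73,720 × $7.38 = $544,053.60.
Operating income = contribution − fixed costs = $544,053.60 − $424,800 = $119,253.60.
Degree of operating leverage = $544,053.60 / $119,253.60 = 4.5622.

4.56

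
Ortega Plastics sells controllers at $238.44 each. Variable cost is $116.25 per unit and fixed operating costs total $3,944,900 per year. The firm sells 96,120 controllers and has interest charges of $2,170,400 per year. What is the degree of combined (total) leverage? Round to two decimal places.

2.09

At 96,120 units, contribution = 96,120 × $122.19 = $11,744,902.80.
EBIT = $11,744,902.80 − $3,944,900 = $7,800,002.80. Interest = $2,170,400.00.
DOL = $11,744,902.80 ÷ $7,800,002.80 = 1.5058; DFL = $7,800,002.80 ÷ $5,629,602.80 = 1.3855.
Combined leverage = 1.5058 × 1.3855 = 2.0863.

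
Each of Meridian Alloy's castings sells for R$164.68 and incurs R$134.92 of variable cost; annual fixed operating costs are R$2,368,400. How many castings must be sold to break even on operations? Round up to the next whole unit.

79,584 castings

Unit CM = price − variable cost = R$164.68 − R$134.92 = R$29.76.
Units to break even: R$2,368,400 ÷ R$29.76 = 79,583.33, rounded up to 79,584.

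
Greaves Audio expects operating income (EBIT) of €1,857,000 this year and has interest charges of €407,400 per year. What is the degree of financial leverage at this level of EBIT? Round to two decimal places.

Interest = €407,400.00.
DFL = EBIT ÷ (EBIT − I) = €1,857,000 ÷ (€1,857,000 − €407,400.00) = €1,857,000 ÷ €1,449,600.00 = 1.2810.

1.28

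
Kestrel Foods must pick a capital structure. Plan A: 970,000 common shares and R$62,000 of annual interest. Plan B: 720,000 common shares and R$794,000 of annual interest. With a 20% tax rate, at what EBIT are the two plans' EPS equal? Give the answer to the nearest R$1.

R$2,902,160

At indifference, (EBIT − 62,000)(1 − t)/970,000 = (EBIT − 794,000)(1 − t)/720,000.
The (1 − t) factor cancels: (EBIT − 62,000) × 720,000 = (EBIT − 794,000) × 970,000.
Solving, EBIT = (794,000·970,000 − 62,000·720,000) / (970,000 − 720,000) = 725,540,000,000 / 250,000 = 2,902,160.00.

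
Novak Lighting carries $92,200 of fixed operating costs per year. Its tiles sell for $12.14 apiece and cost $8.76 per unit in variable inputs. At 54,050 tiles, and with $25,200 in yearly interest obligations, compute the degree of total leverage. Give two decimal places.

2.80

Total contribution margin = 54,050 × $3.38 = $182,689.00.
Operating income = contribution − fixed costs = $182,689.00 − $92,200 = $90,489.00. Interest = $25,200.00, so EBIT − I = $65,289.00.
Degree of total leverage = total CM / (EBIT − interest) = $182,689.00 / $65,289.00 = 2.7982.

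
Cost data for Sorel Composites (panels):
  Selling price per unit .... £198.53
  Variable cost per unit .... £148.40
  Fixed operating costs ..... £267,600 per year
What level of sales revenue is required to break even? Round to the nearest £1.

Contribution margin per unit = £198.53 − £148.40 = £50.13, a CM ratio of £50.13 ÷ £198.53 = 0.2525.
Break-even sales = FC ÷ CM ratio = £267,600 × £198.53 / £50.13 = £1,059,777.

£1,059,777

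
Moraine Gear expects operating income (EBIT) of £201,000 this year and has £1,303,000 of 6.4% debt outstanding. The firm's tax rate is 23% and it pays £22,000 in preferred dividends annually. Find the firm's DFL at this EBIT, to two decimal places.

Annual interest charges come to £83,392.00.
Preferred dividends grossed up pre-tax: £22,000 / (1 − 0.23) = £28,571.43.
DFL = EBIT ÷ [EBIT − I − D_p/(1−t)] = £201,000 ÷ [£201,000 − £83,392.00 − £28,571.43] = £201,000 ÷ £89,036.57 = 2.2575.

2.26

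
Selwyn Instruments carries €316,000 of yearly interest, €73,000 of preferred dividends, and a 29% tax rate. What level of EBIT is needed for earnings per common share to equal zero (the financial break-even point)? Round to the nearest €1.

Grossing the preferred dividend up to pre-tax terms: €73,000 / (1 − 0.29) = €102,816.90.
EPS = 0 when EBIT covers interest plus the pre-tax preferred burden: €316,000 + €102,816.90 = €418,816.90.

€418,817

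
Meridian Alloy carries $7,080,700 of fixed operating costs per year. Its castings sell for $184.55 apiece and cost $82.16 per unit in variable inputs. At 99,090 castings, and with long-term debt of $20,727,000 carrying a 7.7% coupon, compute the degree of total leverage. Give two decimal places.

6.91

Total contribution margin = 99,090 × $102.39 = $10,145,825.10.
Subtracting fixed costs: EBIT = $10,145,825.10 − $7,080,700 = $3,065,125.10. Interest = $1,595,979.00.
DOL = $10,145,825.10 ÷ $3,065,125.10 = 3.3101; DFL = $3,065,125.10 ÷ $1,469,146.10 = 2.0863.
DCL = DOL × DFL = 3.3101 × 2.0863 = 6.9059.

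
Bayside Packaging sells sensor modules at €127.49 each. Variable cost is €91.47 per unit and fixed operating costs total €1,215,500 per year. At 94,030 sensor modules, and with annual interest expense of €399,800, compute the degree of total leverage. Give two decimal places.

At 94,030 units, contribution = 94,030 × €36.02 = €3,386,960.60.
Subtracting fixed costs: EBIT = €3,386,960.60 − €1,215,500 = €2,171,460.60. Interest = €399,800.00, so EBIT − I = €1,771,660.60.
Degree of total leverage = total CM / (EBIT − interest) = €3,386,960.60 / €1,771,660.60 = 1.9117.

1.91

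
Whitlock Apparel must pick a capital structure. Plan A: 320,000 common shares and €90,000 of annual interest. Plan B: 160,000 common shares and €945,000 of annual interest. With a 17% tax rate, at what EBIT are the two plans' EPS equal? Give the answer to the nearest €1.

€1,800,000

At indifference, (EBIT − 90,000)(1 − t)/320,000 = (EBIT − 945,000)(1 − t)/160,000.
Cancelling (1 − t) and cross-multiplying: 160,000·(EBIT − 90,000) = 320,000·(EBIT − 945,000).
EBIT × (320,000 − 160,000) = 945,000 × 320,000 − 90,000 × 160,000 = 288,000,000,000, so EBIT = 288,000,000,000 ÷ 160,000 = 1,800,000.00.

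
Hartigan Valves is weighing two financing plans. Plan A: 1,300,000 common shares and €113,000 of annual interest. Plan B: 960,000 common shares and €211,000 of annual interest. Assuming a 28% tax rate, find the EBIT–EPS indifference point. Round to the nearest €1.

€487,706

Set EPS_A = EPS_B: (EBIT − €113,000)(1 − 0.28) ÷ 1,300,000 = (EBIT − €211,000)(1 − 0.28) ÷ 960,000.
Cancelling (1 − t) and cross-multiplying: 960,000·(EBIT − 113,000) = 1,300,000·(EBIT − 211,000).
EBIT × (1,300,000 − 960,000) = 211,000 × 1,300,000 − 113,000 × 960,000 = 165,820,000,000, so EBIT = 165,820,000,000 ÷ 340,000 = 487,705.88.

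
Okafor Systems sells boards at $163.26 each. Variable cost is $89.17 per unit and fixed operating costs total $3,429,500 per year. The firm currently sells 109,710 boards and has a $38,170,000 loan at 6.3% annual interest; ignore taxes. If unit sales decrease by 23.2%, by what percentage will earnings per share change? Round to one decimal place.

At 109,710 units, contribution = 109,710 × $74.09 = $8,128,413.90.
EBIT = $8,128,413.90 − $3,429,500 = $4,698,913.90.
Interest = $2,404,710.00, so EBIT − I = $2,294,203.90.
Degree of combined leverage = contribution ÷ (EBIT − I) = $8,128,413.90 ÷ $2,294,203.90 = 3.5430.
%ΔEPS = DCL × %ΔSales = 3.5430 × -23.2% = -82.2%.

-82.2%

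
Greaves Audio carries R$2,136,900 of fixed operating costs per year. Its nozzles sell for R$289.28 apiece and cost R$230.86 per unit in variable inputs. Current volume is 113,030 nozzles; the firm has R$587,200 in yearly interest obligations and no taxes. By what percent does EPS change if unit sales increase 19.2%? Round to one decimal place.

Contribution at this volume is 113,030 × R$58.42 = R$6,603,212.60.
EBIT = R$6,603,212.60 − R$2,136,900 = R$4,466,312.60.
After interest of R$587,200.00, pre-tax earnings = R$3,879,112.60.
DCL = total CM / (EBIT − I) = R$6,603,212.60 / R$3,879,112.60 = 1.7022.
%ΔEPS = DCL × %ΔSales = 1.7022 × +19.2% = +32.7%.

+32.7%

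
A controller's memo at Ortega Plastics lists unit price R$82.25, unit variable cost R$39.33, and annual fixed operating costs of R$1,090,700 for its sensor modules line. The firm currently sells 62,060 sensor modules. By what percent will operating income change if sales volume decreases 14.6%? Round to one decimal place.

Contribution at this volume is 62,060 × R$42.92 = R$2,663,615.20.
EBIT = R$2,663,615.20 − R$1,090,700 = R$1,572,915.20.
So DOL = total CM / EBIT = R$2,663,615.20 / R$1,572,915.20 = 1.6934.
So EBIT moves 1.6934 × (-14.6%) = -24.7%.

-24.7%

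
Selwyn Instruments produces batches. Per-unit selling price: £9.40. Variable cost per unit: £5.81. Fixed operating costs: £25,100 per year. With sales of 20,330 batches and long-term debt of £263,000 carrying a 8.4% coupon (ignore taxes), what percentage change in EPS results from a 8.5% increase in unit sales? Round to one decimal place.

Total contribution margin = 20,330 × £3.59 = £72,984.70.
Subtracting fixed costs: EBIT = £72,984.70 − £25,100 = £47,884.70.
Interest = £22,092.00, so EBIT − I = £25,792.70.
Degree of combined leverage = contribution ÷ (EBIT − I) = £72,984.70 ÷ £25,792.70 = 2.8297.
EPS therefore changes by 2.8297 × (+8.5%) = +24.1%.

+24.1%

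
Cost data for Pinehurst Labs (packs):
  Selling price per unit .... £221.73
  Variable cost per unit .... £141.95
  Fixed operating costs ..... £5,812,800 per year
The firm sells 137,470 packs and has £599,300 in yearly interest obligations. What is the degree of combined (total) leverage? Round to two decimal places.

Total contribution margin = 137,470 × £79.78 = £10,967,356.60.
Operating income = contribution − fixed costs = £10,967,356.60 − £5,812,800 = £5,154,556.60. Interest = £599,300.00.
DOL = £10,967,356.60 ÷ £5,154,556.60 = 2.1277; DFL = £5,154,556.60 ÷ £4,555,256.60 = 1.1316.
DCL = DOL × DFL = 2.1277 × 1.1316 = 2.4077.

2.41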